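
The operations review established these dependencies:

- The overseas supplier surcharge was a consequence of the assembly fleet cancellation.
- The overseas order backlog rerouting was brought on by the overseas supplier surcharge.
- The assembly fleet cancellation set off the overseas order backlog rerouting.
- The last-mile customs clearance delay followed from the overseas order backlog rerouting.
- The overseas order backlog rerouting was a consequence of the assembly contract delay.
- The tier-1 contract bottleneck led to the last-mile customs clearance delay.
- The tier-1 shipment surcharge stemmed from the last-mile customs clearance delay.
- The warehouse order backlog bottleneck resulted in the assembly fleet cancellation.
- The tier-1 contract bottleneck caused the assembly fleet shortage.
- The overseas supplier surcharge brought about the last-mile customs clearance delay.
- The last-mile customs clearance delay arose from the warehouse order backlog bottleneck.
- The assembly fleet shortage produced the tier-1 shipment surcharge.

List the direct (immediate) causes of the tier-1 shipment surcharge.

the assembly fleet shortage, the last-mile customs clearance delay

Upstream contributors include the tier-1 contract bottleneck, the warehouse order backlog bottleneck, the assembly contract delay, the assembly fleet cancellation, the overseas supplier surcharge, the overseas order backlog rerouting, but only the assembly fleet shortage, the last-mile customs clearance delay feed directly into the tier-1 shipment surcharge.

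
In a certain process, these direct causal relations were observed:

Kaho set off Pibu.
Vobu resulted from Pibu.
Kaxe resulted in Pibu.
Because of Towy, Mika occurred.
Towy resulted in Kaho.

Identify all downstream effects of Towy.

Direct effects: Mika, Kaho.
2 steps out: Pibu.
3 steps out: Vobu.
Not reachable from it: Kaxe.

Kaho, Mika, Pibu, Vobu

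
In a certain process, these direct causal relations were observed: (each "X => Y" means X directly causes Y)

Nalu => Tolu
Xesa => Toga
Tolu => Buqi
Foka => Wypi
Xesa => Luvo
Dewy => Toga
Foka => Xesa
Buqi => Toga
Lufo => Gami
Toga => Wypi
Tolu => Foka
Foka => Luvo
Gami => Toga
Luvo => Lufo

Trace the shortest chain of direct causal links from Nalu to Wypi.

Nalu → Tolu → Foka → Wypi

Nalu → Tolu
Tolu → Foka
Foka → Wypi
Length: 3 steps.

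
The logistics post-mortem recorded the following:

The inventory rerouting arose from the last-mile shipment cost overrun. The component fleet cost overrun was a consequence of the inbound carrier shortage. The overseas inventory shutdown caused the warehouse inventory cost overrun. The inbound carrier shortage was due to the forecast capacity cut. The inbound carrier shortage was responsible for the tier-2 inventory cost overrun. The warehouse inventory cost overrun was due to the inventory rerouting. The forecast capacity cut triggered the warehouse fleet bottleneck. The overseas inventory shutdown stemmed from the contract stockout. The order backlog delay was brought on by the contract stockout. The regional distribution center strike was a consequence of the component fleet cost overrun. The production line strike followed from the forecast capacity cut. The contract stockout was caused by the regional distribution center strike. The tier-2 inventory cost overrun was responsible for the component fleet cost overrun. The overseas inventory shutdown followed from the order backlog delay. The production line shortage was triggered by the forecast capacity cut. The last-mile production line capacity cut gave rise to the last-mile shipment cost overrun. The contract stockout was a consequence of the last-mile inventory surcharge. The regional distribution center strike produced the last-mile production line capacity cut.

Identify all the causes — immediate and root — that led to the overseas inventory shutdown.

Immediate causes of the overseas inventory shutdown: the contract stockout, the order backlog delay.
Further upstream: the forecast capacity cut, the inbound carrier shortage, the tier-2 inventory cost overrun, the component fleet cost overrun, the regional distribution center strike, the last-mile inventory surcharge.

the component fleet cost overrun, the contract stockout, the forecast capacity cut, the inbound carrier shortage, the last-mile inventory surcharge, the order backlog delay, the regional distribution center strike, the tier-2 inventory cost overrun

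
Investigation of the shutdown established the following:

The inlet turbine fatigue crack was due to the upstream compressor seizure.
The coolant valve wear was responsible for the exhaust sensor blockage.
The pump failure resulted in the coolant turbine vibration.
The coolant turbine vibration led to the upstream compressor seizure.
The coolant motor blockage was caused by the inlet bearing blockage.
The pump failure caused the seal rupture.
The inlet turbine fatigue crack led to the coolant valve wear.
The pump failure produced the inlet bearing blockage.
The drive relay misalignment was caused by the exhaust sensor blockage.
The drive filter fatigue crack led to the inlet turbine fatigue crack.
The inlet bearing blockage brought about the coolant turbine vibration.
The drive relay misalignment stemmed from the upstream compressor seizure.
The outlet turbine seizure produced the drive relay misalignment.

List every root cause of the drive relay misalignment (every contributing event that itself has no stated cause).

Tracing upstream from the drive relay misalignment: the drive relay misalignment ← the upstream compressor seizure ← the coolant turbine vibration ← the pump failure.
A separate upstream branch: the drive relay misalignment ← the exhaust sensor blockage ← the coolant valve wear ← the inlet turbine fatigue crack ← the drive filter fatigue crack.
A separate upstream branch: the drive relay misalignment ← the outlet turbine seizure.
Each of those chain origins has no stated cause.

the drive filter fatigue crack, the outlet turbine seizure, the pump failure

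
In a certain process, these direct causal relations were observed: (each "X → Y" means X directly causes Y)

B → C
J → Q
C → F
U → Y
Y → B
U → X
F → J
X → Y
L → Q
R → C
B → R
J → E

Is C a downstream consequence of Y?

There is a causal chain: Y → B → C.

Yes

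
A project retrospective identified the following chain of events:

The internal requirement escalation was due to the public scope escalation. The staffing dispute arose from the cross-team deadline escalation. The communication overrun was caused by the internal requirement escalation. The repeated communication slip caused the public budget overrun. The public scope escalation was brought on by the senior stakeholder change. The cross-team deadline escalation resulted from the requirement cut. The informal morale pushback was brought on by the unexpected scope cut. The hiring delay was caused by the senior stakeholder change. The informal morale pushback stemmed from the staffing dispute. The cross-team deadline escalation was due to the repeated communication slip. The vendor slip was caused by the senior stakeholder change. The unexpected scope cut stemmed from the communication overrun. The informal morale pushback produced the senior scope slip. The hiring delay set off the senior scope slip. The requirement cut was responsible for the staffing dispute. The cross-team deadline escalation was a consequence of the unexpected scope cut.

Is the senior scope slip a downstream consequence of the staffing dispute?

Yes

There is a causal chain: the staffing dispute → the informal morale pushback → the senior scope slip.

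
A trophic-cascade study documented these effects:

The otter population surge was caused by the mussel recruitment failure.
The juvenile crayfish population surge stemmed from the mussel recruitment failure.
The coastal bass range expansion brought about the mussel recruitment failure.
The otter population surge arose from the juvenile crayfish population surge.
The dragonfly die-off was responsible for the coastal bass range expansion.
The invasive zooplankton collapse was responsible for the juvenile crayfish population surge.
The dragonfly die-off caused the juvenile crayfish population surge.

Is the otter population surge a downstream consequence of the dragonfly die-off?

Yes

There is a causal chain: the dragonfly die-off → the juvenile crayfish population surge → the otter population surge.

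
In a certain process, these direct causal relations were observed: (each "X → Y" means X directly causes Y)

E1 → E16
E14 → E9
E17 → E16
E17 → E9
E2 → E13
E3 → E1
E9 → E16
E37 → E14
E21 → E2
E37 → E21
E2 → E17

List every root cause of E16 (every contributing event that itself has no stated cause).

Tracing upstream from E16: E16 ← E1 ← E3.
A separate upstream branch: E16 ← E9 ← E14 ← E37.
Each of those chain origins has no stated cause.

E3, E37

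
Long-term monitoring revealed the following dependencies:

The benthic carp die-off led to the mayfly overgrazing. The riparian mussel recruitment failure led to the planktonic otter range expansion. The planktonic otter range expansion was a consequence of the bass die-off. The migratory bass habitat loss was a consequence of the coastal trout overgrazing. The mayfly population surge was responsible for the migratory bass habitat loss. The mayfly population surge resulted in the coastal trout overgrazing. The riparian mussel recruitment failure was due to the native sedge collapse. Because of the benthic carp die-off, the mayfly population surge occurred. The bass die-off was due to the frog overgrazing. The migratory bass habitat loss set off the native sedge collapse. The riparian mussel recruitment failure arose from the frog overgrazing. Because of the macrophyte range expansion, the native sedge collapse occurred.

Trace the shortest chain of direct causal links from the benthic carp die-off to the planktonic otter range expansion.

the benthic carp die-off → the mayfly population surge
the mayfly population surge → the migratory bass habitat loss
the migratory bass habitat loss → the native sedge collapse
the native sedge collapse → the riparian mussel recruitment failure
the riparian mussel recruitment failure → the planktonic otter range expansion
Length: 5 steps.

the benthic carp die-off → the mayfly population surge → the migratory bass habitat loss → the native sedge collapse → the riparian mussel recruitment failure → the planktonic otter range expansion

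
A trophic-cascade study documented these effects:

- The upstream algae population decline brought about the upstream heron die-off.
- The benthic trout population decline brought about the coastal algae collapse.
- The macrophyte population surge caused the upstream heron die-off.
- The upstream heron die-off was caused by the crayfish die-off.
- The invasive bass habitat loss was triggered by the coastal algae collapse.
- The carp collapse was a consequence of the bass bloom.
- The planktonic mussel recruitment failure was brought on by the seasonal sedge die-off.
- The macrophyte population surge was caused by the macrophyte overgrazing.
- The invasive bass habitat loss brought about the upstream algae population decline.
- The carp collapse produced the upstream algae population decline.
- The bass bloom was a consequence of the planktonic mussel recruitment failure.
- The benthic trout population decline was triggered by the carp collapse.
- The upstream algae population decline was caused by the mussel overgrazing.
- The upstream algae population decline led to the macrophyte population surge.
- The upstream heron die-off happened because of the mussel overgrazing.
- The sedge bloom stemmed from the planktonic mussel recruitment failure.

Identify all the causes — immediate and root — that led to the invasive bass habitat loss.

Immediate cause of the invasive bass habitat loss: the coastal algae collapse.
Further upstream: the seasonal sedge die-off, the planktonic mussel recruitment failure, the bass bloom, the carp collapse, the benthic trout population decline.

the bass bloom, the benthic trout population decline, the carp collapse, the coastal algae collapse, the planktonic mussel recruitment failure, the seasonal sedge die-off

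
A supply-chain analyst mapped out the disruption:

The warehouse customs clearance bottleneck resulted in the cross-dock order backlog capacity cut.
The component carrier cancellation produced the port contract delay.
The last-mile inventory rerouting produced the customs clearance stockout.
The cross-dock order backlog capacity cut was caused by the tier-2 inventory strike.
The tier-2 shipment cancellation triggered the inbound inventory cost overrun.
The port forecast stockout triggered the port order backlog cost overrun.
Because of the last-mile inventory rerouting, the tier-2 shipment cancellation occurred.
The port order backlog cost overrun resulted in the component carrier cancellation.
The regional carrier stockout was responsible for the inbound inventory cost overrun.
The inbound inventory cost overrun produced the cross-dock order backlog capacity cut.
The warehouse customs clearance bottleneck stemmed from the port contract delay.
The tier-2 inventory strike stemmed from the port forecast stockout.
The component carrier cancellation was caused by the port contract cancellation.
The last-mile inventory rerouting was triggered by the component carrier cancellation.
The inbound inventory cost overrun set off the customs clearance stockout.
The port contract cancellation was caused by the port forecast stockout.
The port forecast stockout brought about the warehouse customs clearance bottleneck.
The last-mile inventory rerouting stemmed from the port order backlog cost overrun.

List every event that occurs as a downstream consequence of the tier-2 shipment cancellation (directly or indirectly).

the cross-dock order backlog capacity cut, the customs clearance stockout, the inbound inventory cost overrun

Direct effects: the inbound inventory cost overrun.
2 steps out: the customs clearance stockout, the cross-dock order backlog capacity cut.
Not reachable from it: the port forecast stockout, the port contract cancellation, the regional carrier stockout, the port order backlog cost overrun, the component carrier cancellation, the port contract delay, the last-mile inventory rerouting, the warehouse customs clearance bottleneck, the tier-2 inventory strike.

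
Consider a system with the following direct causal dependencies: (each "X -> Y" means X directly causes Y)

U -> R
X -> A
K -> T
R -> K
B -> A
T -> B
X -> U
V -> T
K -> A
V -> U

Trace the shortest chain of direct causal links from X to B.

X → U
U → R
R → K
K → T
T → B
Length: 5 steps.

X → U → R → K → T → B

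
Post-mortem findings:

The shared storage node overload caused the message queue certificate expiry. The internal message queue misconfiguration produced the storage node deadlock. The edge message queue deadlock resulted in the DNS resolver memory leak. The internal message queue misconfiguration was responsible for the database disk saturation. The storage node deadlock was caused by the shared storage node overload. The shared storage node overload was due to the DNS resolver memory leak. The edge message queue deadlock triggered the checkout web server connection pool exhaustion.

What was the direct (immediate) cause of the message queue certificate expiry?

the shared storage node overload

Upstream contributors include the edge message queue deadlock, the DNS resolver memory leak, but only the shared storage node overload feeds directly into the message queue certificate expiry.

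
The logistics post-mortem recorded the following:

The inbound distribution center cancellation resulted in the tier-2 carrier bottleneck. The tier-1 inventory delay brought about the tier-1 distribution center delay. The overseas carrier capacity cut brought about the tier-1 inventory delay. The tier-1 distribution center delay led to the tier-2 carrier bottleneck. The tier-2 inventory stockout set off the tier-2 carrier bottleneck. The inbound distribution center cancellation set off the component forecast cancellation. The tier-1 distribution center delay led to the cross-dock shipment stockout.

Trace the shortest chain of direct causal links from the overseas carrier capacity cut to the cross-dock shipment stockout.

the overseas carrier capacity cut → the tier-1 inventory delay
the tier-1 inventory delay → the tier-1 distribution center delay
the tier-1 distribution center delay → the cross-dock shipment stockout
Length: 3 steps.

the overseas carrier capacity cut → the tier-1 inventory delay → the tier-1 distribution center delay → the cross-dock shipment stockout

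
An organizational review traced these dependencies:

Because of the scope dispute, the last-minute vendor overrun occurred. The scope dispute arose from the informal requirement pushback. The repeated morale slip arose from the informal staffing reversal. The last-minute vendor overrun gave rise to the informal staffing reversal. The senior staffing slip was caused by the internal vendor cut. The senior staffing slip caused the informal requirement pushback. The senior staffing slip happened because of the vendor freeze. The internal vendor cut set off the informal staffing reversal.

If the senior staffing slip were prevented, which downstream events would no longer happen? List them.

the informal requirement pushback, the last-minute vendor overrun, the scope dispute

Downstream of the senior staffing slip: the informal requirement pushback, the scope dispute, the last-minute vendor overrun, the informal staffing reversal, the repeated morale slip.
Of those, still caused via another path: the informal staffing reversal, the repeated morale slip.
The remainder have no surviving cause.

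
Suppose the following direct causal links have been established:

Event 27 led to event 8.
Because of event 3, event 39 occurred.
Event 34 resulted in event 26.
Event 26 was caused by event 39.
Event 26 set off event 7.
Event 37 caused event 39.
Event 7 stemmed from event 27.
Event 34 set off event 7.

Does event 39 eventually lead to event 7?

There is a causal chain: event 39 → event 26 → event 7.

Yes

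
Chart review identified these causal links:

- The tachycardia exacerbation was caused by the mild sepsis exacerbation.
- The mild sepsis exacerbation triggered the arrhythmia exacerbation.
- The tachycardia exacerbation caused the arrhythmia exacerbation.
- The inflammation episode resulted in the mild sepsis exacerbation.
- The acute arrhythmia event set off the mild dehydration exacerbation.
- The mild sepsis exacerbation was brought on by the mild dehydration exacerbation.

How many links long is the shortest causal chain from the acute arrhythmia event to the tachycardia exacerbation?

3

Shortest chain: the acute arrhythmia event → the mild dehydration exacerbation → the mild sepsis exacerbation → the tachycardia exacerbation.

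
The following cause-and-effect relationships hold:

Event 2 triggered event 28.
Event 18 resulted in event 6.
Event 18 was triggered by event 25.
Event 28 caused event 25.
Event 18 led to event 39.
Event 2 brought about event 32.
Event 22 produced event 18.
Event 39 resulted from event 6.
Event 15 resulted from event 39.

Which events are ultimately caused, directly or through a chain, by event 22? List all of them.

event 15, event 18, event 39, event 6

Direct effects: event 18.
2 steps out: event 6, event 39.
3 steps out: event 15.
Not reachable from it: event 2, event 28, event 25, event 32.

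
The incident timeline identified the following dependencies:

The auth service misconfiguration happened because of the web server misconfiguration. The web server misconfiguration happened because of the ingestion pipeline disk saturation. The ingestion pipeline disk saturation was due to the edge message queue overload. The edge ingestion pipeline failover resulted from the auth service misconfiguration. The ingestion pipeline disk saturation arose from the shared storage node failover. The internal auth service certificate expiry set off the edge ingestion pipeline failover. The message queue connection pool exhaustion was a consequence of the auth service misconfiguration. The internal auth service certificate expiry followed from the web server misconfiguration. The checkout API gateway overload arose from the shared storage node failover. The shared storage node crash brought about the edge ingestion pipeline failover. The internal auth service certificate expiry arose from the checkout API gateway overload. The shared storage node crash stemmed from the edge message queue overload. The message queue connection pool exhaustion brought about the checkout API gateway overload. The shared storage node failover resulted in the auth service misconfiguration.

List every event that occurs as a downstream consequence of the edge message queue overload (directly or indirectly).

Direct effects: the ingestion pipeline disk saturation, the shared storage node crash.
2 steps out: the web server misconfiguration, the edge ingestion pipeline failover.
3 steps out: the auth service misconfiguration, the internal auth service certificate expiry.
4 steps out: the message queue connection pool exhaustion.
5 steps out: the checkout API gateway overload.
Not reachable from it: the shared storage node failover.

the auth service misconfiguration, the checkout API gateway overload, the edge ingestion pipeline failover, the ingestion pipeline disk saturation, the internal auth service certificate expiry, the message queue connection pool exhaustion, the shared storage node crash, the web server misconfiguration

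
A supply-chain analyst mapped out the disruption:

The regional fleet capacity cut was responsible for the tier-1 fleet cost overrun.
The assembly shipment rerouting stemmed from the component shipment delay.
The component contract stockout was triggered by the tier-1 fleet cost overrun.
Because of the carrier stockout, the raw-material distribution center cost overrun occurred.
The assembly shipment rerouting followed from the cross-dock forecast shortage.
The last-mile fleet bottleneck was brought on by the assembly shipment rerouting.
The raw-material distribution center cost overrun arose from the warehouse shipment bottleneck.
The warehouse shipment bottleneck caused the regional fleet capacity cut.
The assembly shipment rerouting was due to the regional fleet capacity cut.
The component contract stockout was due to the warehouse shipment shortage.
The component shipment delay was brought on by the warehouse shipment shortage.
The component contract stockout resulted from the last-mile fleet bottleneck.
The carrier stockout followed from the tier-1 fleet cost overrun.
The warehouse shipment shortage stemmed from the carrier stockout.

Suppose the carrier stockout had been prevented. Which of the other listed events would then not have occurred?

the component shipment delay, the warehouse shipment shortage

Downstream of the carrier stockout: the raw-material distribution center cost overrun, the warehouse shipment shortage, the component shipment delay, the assembly shipment rerouting, the last-mile fleet bottleneck, the component contract stockout.
Of those, still caused via another path: the raw-material distribution center cost overrun, the assembly shipment rerouting, the last-mile fleet bottleneck, the component contract stockout.
The remainder have no surviving cause.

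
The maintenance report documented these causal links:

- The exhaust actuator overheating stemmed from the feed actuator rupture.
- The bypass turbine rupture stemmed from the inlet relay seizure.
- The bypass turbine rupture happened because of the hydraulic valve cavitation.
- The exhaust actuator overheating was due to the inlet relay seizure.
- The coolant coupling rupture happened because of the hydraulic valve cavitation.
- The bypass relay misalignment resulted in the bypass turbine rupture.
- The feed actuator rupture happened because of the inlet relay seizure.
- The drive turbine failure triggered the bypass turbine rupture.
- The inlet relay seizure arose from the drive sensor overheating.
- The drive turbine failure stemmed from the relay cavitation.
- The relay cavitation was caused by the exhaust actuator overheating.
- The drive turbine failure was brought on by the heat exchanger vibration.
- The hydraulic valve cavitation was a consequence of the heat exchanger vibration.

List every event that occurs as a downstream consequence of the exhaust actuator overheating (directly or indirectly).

the bypass turbine rupture, the drive turbine failure, the relay cavitation

Direct effects: the relay cavitation.
2 steps out: the drive turbine failure.
3 steps out: the bypass turbine rupture.
Not reachable from it: the heat exchanger vibration, the hydraulic valve cavitation, the drive sensor overheating, the bypass relay misalignment, the coolant coupling rupture, the inlet relay seizure, the feed actuator rupture.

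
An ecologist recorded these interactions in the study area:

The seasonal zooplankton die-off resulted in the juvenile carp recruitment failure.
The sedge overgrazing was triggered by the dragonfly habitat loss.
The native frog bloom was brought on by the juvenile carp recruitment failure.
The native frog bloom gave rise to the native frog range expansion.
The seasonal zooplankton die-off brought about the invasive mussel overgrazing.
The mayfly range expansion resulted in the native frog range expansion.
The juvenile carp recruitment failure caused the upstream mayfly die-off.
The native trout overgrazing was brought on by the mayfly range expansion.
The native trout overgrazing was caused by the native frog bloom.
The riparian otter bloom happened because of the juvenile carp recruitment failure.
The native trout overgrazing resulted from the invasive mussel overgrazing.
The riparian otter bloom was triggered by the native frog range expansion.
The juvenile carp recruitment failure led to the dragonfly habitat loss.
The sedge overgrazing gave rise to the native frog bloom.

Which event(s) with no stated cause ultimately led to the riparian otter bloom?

the mayfly range expansion, the seasonal zooplankton die-off

Tracing upstream from the riparian otter bloom: the riparian otter bloom ← the native frog range expansion ← the mayfly range expansion.
A separate upstream branch: the riparian otter bloom ← the juvenile carp recruitment failure ← the seasonal zooplankton die-off.
Each of those chain origins has no stated cause.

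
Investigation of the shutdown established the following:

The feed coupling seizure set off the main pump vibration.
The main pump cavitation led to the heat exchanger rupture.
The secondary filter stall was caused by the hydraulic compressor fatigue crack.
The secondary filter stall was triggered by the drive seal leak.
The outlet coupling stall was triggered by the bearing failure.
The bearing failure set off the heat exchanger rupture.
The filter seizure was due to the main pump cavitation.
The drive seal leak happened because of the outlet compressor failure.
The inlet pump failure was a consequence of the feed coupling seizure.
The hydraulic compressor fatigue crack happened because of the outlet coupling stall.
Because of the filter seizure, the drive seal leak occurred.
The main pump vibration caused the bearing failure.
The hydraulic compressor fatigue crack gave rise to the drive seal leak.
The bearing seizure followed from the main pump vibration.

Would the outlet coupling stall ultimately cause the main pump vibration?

The outlet coupling stall leads to the hydraulic compressor fatigue crack, the drive seal leak, the secondary filter stall; the main pump vibration is not among them.

No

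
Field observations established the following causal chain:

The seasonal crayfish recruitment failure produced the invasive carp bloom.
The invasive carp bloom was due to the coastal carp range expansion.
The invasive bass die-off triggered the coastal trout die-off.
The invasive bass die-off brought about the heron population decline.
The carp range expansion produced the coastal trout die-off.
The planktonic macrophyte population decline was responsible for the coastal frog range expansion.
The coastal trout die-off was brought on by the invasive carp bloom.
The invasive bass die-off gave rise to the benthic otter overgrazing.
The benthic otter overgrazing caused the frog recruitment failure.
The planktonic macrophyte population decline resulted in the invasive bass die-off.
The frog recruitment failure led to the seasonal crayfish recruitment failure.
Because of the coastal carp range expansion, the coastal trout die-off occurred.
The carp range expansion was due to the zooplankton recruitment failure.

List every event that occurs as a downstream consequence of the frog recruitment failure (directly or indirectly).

Direct effects: the seasonal crayfish recruitment failure.
2 steps out: the invasive carp bloom.
3 steps out: the coastal trout die-off.
Not reachable from it: the planktonic macrophyte population decline, the invasive bass die-off, the zooplankton recruitment failure, the heron population decline, the coastal frog range expansion, the benthic otter overgrazing, the coastal carp range expansion, the carp range expansion.

the coastal trout die-off, the invasive carp bloom, the seasonal crayfish recruitment failure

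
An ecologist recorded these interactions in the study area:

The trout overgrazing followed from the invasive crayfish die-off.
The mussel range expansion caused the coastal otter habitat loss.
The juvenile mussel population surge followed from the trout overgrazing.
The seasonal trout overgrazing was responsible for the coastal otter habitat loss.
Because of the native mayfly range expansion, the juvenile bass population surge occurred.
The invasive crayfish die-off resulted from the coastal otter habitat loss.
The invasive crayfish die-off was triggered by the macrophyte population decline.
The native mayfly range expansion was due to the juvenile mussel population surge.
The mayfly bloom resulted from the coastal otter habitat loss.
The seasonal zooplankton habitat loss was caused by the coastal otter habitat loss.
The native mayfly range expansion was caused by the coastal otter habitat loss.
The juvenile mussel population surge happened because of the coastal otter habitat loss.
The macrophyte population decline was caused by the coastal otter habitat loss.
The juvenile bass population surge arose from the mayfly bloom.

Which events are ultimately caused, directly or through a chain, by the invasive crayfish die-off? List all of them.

Direct effects: the trout overgrazing.
2 steps out: the juvenile mussel population surge.
3 steps out: the native mayfly range expansion.
4 steps out: the juvenile bass population surge.
Not reachable from it: the mussel range expansion, the coastal otter habitat loss, the macrophyte population decline, the seasonal zooplankton habitat loss, the mayfly bloom, the seasonal trout overgrazing.

the juvenile bass population surge, the juvenile mussel population surge, the native mayfly range expansion, the trout overgrazing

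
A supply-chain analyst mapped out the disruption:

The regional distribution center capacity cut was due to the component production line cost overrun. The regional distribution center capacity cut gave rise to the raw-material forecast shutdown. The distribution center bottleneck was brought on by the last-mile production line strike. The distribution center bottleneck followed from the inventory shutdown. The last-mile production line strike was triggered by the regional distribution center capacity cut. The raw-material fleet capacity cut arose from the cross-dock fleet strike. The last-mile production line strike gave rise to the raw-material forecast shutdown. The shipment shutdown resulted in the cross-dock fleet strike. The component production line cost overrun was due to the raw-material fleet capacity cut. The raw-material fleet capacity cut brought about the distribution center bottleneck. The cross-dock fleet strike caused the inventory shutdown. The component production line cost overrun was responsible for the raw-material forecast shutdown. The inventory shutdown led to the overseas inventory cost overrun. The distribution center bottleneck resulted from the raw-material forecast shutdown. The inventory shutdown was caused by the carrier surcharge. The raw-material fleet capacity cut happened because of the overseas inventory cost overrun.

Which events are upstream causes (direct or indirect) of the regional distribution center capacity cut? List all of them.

Immediate cause of the regional distribution center capacity cut: the component production line cost overrun.
Further upstream: the shipment shutdown, the cross-dock fleet strike, the inventory shutdown, the overseas inventory cost overrun, the raw-material fleet capacity cut, the carrier surcharge.

the carrier surcharge, the component production line cost overrun, the cross-dock fleet strike, the inventory shutdown, the overseas inventory cost overrun, the raw-material fleet capacity cut, the shipment shutdown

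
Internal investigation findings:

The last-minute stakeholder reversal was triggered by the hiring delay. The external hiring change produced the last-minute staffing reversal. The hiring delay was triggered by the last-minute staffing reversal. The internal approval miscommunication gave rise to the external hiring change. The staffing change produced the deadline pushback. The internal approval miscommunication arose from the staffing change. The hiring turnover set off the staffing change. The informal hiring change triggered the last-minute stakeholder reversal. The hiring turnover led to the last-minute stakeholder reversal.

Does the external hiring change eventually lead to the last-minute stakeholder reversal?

Yes

There is a causal chain: the external hiring change → the last-minute staffing reversal → the hiring delay → the last-minute stakeholder reversal.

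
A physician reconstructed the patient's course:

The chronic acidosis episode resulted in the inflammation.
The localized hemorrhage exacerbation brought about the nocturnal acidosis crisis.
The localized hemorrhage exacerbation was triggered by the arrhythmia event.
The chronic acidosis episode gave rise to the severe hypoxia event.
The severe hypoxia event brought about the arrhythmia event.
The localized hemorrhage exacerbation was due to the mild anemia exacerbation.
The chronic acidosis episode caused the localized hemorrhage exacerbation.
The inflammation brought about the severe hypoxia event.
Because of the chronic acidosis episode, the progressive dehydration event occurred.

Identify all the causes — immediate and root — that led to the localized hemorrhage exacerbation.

the arrhythmia event, the chronic acidosis episode, the inflammation, the mild anemia exacerbation, the severe hypoxia event

Immediate causes of the localized hemorrhage exacerbation: the chronic acidosis episode, the arrhythmia event, the mild anemia exacerbation.
Further upstream: the inflammation, the severe hypoxia event.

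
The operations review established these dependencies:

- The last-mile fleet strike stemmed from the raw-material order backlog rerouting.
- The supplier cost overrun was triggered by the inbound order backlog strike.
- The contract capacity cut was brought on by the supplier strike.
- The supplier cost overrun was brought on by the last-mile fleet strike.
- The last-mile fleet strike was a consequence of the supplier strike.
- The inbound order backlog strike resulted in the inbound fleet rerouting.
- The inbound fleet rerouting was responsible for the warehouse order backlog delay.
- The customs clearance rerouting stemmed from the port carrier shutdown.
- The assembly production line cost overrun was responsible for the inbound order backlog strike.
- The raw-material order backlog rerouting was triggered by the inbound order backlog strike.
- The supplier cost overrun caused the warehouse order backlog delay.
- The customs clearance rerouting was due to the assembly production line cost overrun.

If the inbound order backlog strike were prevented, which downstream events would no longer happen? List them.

Downstream of the inbound order backlog strike: the raw-material order backlog rerouting, the last-mile fleet strike, the inbound fleet rerouting, the supplier cost overrun, the warehouse order backlog delay.
Of those, still caused via another path: the last-mile fleet strike, the supplier cost overrun, the warehouse order backlog delay.
The remainder have no surviving cause.

the inbound fleet rerouting, the raw-material order backlog rerouting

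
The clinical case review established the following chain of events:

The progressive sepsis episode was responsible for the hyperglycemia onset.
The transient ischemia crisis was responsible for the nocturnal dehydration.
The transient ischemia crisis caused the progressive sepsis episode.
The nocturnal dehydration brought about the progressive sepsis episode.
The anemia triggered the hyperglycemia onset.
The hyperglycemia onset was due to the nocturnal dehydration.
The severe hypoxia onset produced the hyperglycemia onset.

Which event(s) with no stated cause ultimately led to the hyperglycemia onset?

the anemia, the severe hypoxia onset, the transient ischemia crisis

Tracing upstream from the hyperglycemia onset: the hyperglycemia onset ← the anemia.
A separate upstream branch: the hyperglycemia onset ← the nocturnal dehydration ← the transient ischemia crisis.
A separate upstream branch: the hyperglycemia onset ← the severe hypoxia onset.
Each of those chain origins has no stated cause.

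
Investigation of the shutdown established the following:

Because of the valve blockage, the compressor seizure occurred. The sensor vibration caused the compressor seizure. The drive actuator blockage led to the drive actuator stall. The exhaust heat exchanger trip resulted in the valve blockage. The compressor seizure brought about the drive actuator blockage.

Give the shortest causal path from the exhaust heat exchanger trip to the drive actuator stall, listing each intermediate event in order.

the exhaust heat exchanger trip → the valve blockage
the valve blockage → the compressor seizure
the compressor seizure → the drive actuator blockage
the drive actuator blockage → the drive actuator stall
Length: 4 steps.

the exhaust heat exchanger trip → the valve blockage → the compressor seizure → the drive actuator blockage → the drive actuator stall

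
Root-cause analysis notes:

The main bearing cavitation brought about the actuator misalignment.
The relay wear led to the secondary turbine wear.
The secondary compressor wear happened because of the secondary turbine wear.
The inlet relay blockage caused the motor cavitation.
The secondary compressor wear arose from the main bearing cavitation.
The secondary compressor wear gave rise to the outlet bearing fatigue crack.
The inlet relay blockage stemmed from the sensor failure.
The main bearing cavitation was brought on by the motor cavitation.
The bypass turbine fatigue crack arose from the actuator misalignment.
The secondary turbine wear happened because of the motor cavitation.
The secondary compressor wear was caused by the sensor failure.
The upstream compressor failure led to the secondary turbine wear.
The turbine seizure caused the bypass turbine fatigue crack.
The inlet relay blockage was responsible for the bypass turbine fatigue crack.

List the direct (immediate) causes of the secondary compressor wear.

the main bearing cavitation, the secondary turbine wear, the sensor failure

Upstream contributors include the inlet relay blockage, the upstream compressor failure, the motor cavitation, the relay wear, but only the main bearing cavitation, the secondary turbine wear, the sensor failure feed directly into the secondary compressor wear.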